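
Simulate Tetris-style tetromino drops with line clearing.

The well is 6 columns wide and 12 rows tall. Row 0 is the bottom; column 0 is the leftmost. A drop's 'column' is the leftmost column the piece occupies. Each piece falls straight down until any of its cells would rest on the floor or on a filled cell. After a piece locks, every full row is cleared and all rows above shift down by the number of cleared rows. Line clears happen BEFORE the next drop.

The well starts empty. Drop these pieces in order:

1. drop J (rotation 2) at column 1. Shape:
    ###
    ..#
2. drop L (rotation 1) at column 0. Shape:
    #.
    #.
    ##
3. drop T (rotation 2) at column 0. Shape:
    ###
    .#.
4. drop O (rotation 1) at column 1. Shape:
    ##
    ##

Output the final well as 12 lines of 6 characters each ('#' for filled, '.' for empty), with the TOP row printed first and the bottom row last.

Drop 1: J rot2 at col 1 lands with bottom-row=0; cleared 0 line(s) (total 0); column heights now [0 2 2 2 0 0], max=2
Drop 2: L rot1 at col 0 lands with bottom-row=2; cleared 0 line(s) (total 0); column heights now [5 3 2 2 0 0], max=5
Drop 3: T rot2 at col 0 lands with bottom-row=4; cleared 0 line(s) (total 0); column heights now [6 6 6 2 0 0], max=6
Drop 4: O rot1 at col 1 lands with bottom-row=6; cleared 0 line(s) (total 0); column heights now [6 8 8 2 0 0], max=8

Answer: ......
......
......
......
.##...
.##...
###...
##....
#.....
##....
.###..
...#..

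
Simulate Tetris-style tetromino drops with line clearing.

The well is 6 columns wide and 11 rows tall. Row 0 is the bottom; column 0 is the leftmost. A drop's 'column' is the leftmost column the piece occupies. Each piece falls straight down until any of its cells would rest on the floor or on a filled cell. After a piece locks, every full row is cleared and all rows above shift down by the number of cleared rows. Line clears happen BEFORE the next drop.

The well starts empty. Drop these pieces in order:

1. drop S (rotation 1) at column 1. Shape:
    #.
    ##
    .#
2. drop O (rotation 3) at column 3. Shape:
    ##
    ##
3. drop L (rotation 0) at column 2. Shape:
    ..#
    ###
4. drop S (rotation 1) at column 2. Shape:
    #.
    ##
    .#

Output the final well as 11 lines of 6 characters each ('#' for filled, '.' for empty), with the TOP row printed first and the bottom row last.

Drop 1: S rot1 at col 1 lands with bottom-row=0; cleared 0 line(s) (total 0); column heights now [0 3 2 0 0 0], max=3
Drop 2: O rot3 at col 3 lands with bottom-row=0; cleared 0 line(s) (total 0); column heights now [0 3 2 2 2 0], max=3
Drop 3: L rot0 at col 2 lands with bottom-row=2; cleared 0 line(s) (total 0); column heights now [0 3 3 3 4 0], max=4
Drop 4: S rot1 at col 2 lands with bottom-row=3; cleared 0 line(s) (total 0); column heights now [0 3 6 5 4 0], max=6

Answer: ......
......
......
......
......
..#...
..##..
...##.
.####.
.####.
..###.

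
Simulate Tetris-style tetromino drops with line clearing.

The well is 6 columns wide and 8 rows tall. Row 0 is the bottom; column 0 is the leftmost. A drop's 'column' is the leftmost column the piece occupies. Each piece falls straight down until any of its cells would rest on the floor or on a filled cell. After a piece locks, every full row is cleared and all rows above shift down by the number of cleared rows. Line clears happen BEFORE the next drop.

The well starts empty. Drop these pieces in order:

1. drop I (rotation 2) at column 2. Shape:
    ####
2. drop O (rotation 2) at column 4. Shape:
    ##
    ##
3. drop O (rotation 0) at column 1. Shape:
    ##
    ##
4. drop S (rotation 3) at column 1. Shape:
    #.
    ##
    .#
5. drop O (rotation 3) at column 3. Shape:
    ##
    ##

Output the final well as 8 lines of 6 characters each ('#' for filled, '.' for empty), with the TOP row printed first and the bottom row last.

Answer: ......
......
.#....
.####.
..###.
.##.##
.##.##
..####

Derivation:
Drop 1: I rot2 at col 2 lands with bottom-row=0; cleared 0 line(s) (total 0); column heights now [0 0 1 1 1 1], max=1
Drop 2: O rot2 at col 4 lands with bottom-row=1; cleared 0 line(s) (total 0); column heights now [0 0 1 1 3 3], max=3
Drop 3: O rot0 at col 1 lands with bottom-row=1; cleared 0 line(s) (total 0); column heights now [0 3 3 1 3 3], max=3
Drop 4: S rot3 at col 1 lands with bottom-row=3; cleared 0 line(s) (total 0); column heights now [0 6 5 1 3 3], max=6
Drop 5: O rot3 at col 3 lands with bottom-row=3; cleared 0 line(s) (total 0); column heights now [0 6 5 5 5 3], max=6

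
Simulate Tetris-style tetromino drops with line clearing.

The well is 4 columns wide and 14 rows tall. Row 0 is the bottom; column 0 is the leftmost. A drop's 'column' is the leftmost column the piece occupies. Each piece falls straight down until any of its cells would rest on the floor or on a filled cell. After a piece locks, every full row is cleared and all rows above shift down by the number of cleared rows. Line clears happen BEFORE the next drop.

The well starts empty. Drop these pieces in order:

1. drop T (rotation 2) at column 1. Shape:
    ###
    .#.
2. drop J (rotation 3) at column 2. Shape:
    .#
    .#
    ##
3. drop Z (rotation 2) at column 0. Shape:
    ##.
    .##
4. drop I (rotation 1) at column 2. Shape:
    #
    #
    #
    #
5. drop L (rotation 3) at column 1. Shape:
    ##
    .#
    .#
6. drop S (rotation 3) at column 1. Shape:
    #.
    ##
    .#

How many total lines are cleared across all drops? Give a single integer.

Answer: 1

Derivation:
Drop 1: T rot2 at col 1 lands with bottom-row=0; cleared 0 line(s) (total 0); column heights now [0 2 2 2], max=2
Drop 2: J rot3 at col 2 lands with bottom-row=2; cleared 0 line(s) (total 0); column heights now [0 2 3 5], max=5
Drop 3: Z rot2 at col 0 lands with bottom-row=3; cleared 0 line(s) (total 0); column heights now [5 5 4 5], max=5
Drop 4: I rot1 at col 2 lands with bottom-row=4; cleared 1 line(s) (total 1); column heights now [0 4 7 4], max=7
Drop 5: L rot3 at col 1 lands with bottom-row=7; cleared 0 line(s) (total 1); column heights now [0 10 10 4], max=10
Drop 6: S rot3 at col 1 lands with bottom-row=10; cleared 0 line(s) (total 1); column heights now [0 13 12 4], max=13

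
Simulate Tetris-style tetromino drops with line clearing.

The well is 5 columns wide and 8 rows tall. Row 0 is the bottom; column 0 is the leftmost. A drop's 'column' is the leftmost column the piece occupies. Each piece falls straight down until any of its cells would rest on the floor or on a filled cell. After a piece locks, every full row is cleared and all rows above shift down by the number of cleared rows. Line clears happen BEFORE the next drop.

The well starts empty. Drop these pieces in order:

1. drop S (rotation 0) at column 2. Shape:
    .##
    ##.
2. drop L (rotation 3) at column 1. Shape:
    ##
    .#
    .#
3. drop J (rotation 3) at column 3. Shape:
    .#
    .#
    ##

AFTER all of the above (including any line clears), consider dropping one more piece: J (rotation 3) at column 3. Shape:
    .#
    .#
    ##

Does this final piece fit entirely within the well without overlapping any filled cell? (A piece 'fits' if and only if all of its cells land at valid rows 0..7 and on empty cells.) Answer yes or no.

Answer: yes

Derivation:
Drop 1: S rot0 at col 2 lands with bottom-row=0; cleared 0 line(s) (total 0); column heights now [0 0 1 2 2], max=2
Drop 2: L rot3 at col 1 lands with bottom-row=1; cleared 0 line(s) (total 0); column heights now [0 4 4 2 2], max=4
Drop 3: J rot3 at col 3 lands with bottom-row=2; cleared 0 line(s) (total 0); column heights now [0 4 4 3 5], max=5
Test piece J rot3 at col 3 (width 2): heights before test = [0 4 4 3 5]; fits = True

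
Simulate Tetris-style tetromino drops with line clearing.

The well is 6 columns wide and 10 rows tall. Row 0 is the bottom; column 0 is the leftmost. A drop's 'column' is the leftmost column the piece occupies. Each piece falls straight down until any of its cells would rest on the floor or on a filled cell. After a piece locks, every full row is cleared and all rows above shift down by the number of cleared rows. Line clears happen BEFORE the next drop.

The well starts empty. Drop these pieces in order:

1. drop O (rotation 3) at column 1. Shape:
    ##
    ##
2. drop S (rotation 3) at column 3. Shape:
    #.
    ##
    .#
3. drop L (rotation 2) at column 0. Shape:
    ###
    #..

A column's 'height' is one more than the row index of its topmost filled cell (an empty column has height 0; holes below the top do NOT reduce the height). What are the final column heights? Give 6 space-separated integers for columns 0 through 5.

Answer: 3 3 3 3 2 0

Derivation:
Drop 1: O rot3 at col 1 lands with bottom-row=0; cleared 0 line(s) (total 0); column heights now [0 2 2 0 0 0], max=2
Drop 2: S rot3 at col 3 lands with bottom-row=0; cleared 0 line(s) (total 0); column heights now [0 2 2 3 2 0], max=3
Drop 3: L rot2 at col 0 lands with bottom-row=1; cleared 0 line(s) (total 0); column heights now [3 3 3 3 2 0], max=3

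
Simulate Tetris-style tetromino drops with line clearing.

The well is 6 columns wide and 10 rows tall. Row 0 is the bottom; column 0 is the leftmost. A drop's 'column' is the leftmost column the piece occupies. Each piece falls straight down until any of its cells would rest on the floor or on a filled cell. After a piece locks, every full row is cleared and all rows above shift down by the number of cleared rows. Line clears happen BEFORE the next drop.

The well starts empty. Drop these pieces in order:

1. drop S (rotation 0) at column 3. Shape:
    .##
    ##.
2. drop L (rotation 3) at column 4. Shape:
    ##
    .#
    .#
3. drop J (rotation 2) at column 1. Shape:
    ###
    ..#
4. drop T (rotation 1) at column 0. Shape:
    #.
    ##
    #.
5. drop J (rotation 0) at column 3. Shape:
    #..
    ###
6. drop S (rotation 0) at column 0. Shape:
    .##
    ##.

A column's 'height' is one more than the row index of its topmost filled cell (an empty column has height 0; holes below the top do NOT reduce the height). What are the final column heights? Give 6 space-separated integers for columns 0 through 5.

Drop 1: S rot0 at col 3 lands with bottom-row=0; cleared 0 line(s) (total 0); column heights now [0 0 0 1 2 2], max=2
Drop 2: L rot3 at col 4 lands with bottom-row=2; cleared 0 line(s) (total 0); column heights now [0 0 0 1 5 5], max=5
Drop 3: J rot2 at col 1 lands with bottom-row=1; cleared 0 line(s) (total 0); column heights now [0 3 3 3 5 5], max=5
Drop 4: T rot1 at col 0 lands with bottom-row=2; cleared 0 line(s) (total 0); column heights now [5 4 3 3 5 5], max=5
Drop 5: J rot0 at col 3 lands with bottom-row=5; cleared 0 line(s) (total 0); column heights now [5 4 3 7 6 6], max=7
Drop 6: S rot0 at col 0 lands with bottom-row=5; cleared 0 line(s) (total 0); column heights now [6 7 7 7 6 6], max=7

Answer: 6 7 7 7 6 6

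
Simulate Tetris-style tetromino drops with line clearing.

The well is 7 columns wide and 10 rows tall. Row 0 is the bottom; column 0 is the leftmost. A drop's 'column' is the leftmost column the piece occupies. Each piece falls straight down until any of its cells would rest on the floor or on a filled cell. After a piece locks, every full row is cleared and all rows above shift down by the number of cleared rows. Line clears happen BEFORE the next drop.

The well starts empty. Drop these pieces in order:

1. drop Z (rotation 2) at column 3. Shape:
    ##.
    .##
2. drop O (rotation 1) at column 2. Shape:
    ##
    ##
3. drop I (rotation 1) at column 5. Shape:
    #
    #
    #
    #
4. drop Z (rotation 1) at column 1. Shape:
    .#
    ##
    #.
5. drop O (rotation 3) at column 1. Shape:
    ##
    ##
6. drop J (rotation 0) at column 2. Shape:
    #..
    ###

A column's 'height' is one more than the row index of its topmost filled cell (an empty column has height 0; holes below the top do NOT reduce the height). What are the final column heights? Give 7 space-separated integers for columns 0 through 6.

Drop 1: Z rot2 at col 3 lands with bottom-row=0; cleared 0 line(s) (total 0); column heights now [0 0 0 2 2 1 0], max=2
Drop 2: O rot1 at col 2 lands with bottom-row=2; cleared 0 line(s) (total 0); column heights now [0 0 4 4 2 1 0], max=4
Drop 3: I rot1 at col 5 lands with bottom-row=1; cleared 0 line(s) (total 0); column heights now [0 0 4 4 2 5 0], max=5
Drop 4: Z rot1 at col 1 lands with bottom-row=3; cleared 0 line(s) (total 0); column heights now [0 5 6 4 2 5 0], max=6
Drop 5: O rot3 at col 1 lands with bottom-row=6; cleared 0 line(s) (total 0); column heights now [0 8 8 4 2 5 0], max=8
Drop 6: J rot0 at col 2 lands with bottom-row=8; cleared 0 line(s) (total 0); column heights now [0 8 10 9 9 5 0], max=10

Answer: 0 8 10 9 9 5 0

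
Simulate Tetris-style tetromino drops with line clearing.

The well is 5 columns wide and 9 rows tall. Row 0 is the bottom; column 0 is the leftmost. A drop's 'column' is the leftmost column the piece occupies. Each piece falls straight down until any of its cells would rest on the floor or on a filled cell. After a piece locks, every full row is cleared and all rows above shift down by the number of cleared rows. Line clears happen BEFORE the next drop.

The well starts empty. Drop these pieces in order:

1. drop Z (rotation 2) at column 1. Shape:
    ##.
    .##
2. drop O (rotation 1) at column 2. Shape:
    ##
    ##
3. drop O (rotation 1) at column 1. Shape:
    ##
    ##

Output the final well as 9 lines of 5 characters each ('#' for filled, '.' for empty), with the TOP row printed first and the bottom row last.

Drop 1: Z rot2 at col 1 lands with bottom-row=0; cleared 0 line(s) (total 0); column heights now [0 2 2 1 0], max=2
Drop 2: O rot1 at col 2 lands with bottom-row=2; cleared 0 line(s) (total 0); column heights now [0 2 4 4 0], max=4
Drop 3: O rot1 at col 1 lands with bottom-row=4; cleared 0 line(s) (total 0); column heights now [0 6 6 4 0], max=6

Answer: .....
.....
.....
.##..
.##..
..##.
..##.
.##..
..##.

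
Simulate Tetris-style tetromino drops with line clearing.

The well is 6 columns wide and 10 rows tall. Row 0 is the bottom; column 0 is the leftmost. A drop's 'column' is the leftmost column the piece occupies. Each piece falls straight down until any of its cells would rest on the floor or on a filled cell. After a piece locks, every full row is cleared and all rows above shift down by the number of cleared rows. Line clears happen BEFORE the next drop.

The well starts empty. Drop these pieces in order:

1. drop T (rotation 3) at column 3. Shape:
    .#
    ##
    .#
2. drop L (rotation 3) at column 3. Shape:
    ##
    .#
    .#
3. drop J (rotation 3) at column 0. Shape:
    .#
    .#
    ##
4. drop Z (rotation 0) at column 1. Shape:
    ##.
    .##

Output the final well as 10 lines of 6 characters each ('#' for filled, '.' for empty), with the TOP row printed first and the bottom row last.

Drop 1: T rot3 at col 3 lands with bottom-row=0; cleared 0 line(s) (total 0); column heights now [0 0 0 2 3 0], max=3
Drop 2: L rot3 at col 3 lands with bottom-row=3; cleared 0 line(s) (total 0); column heights now [0 0 0 6 6 0], max=6
Drop 3: J rot3 at col 0 lands with bottom-row=0; cleared 0 line(s) (total 0); column heights now [1 3 0 6 6 0], max=6
Drop 4: Z rot0 at col 1 lands with bottom-row=6; cleared 0 line(s) (total 0); column heights now [1 8 8 7 6 0], max=8

Answer: ......
......
.##...
..##..
...##.
....#.
....#.
.#..#.
.#.##.
##..#.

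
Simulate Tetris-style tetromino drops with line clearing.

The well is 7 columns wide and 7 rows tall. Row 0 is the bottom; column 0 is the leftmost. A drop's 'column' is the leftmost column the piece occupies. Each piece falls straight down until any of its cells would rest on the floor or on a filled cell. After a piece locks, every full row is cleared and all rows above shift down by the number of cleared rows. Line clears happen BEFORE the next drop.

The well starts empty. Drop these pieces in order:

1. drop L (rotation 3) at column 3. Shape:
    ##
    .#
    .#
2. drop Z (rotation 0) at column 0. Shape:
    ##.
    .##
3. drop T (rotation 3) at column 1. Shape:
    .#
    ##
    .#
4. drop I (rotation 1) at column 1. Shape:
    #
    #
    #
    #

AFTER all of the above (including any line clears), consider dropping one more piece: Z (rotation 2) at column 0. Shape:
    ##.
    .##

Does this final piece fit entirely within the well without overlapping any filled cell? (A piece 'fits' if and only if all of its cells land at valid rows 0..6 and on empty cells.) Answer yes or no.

Drop 1: L rot3 at col 3 lands with bottom-row=0; cleared 0 line(s) (total 0); column heights now [0 0 0 3 3 0 0], max=3
Drop 2: Z rot0 at col 0 lands with bottom-row=0; cleared 0 line(s) (total 0); column heights now [2 2 1 3 3 0 0], max=3
Drop 3: T rot3 at col 1 lands with bottom-row=1; cleared 0 line(s) (total 0); column heights now [2 3 4 3 3 0 0], max=4
Drop 4: I rot1 at col 1 lands with bottom-row=3; cleared 0 line(s) (total 0); column heights now [2 7 4 3 3 0 0], max=7
Test piece Z rot2 at col 0 (width 3): heights before test = [2 7 4 3 3 0 0]; fits = False

Answer: no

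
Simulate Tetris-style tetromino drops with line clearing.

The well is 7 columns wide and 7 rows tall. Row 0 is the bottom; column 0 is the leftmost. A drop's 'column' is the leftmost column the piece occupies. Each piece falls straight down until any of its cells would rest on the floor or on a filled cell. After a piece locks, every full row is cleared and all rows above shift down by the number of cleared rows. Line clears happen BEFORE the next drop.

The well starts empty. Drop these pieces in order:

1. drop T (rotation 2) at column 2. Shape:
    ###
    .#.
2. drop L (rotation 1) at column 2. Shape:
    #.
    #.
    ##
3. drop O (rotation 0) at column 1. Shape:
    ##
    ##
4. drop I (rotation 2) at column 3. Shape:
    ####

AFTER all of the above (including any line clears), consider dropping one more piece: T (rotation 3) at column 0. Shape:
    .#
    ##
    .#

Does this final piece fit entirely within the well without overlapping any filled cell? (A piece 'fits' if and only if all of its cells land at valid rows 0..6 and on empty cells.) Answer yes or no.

Drop 1: T rot2 at col 2 lands with bottom-row=0; cleared 0 line(s) (total 0); column heights now [0 0 2 2 2 0 0], max=2
Drop 2: L rot1 at col 2 lands with bottom-row=2; cleared 0 line(s) (total 0); column heights now [0 0 5 3 2 0 0], max=5
Drop 3: O rot0 at col 1 lands with bottom-row=5; cleared 0 line(s) (total 0); column heights now [0 7 7 3 2 0 0], max=7
Drop 4: I rot2 at col 3 lands with bottom-row=3; cleared 0 line(s) (total 0); column heights now [0 7 7 4 4 4 4], max=7
Test piece T rot3 at col 0 (width 2): heights before test = [0 7 7 4 4 4 4]; fits = False

Answer: no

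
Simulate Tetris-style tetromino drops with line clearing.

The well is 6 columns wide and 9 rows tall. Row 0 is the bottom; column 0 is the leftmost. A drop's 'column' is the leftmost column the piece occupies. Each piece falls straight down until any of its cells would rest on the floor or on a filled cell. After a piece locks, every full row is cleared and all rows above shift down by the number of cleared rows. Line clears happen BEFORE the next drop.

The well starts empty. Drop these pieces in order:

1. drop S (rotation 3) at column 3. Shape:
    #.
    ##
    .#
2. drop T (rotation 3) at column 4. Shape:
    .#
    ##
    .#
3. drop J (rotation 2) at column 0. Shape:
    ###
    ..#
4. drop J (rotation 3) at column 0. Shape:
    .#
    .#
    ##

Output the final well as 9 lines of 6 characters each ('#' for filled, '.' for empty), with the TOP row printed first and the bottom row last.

Drop 1: S rot3 at col 3 lands with bottom-row=0; cleared 0 line(s) (total 0); column heights now [0 0 0 3 2 0], max=3
Drop 2: T rot3 at col 4 lands with bottom-row=1; cleared 0 line(s) (total 0); column heights now [0 0 0 3 3 4], max=4
Drop 3: J rot2 at col 0 lands with bottom-row=0; cleared 1 line(s) (total 1); column heights now [0 0 1 2 2 3], max=3
Drop 4: J rot3 at col 0 lands with bottom-row=0; cleared 0 line(s) (total 1); column heights now [1 3 1 2 2 3], max=3

Answer: ......
......
......
......
......
......
.#...#
.#.###
###.#.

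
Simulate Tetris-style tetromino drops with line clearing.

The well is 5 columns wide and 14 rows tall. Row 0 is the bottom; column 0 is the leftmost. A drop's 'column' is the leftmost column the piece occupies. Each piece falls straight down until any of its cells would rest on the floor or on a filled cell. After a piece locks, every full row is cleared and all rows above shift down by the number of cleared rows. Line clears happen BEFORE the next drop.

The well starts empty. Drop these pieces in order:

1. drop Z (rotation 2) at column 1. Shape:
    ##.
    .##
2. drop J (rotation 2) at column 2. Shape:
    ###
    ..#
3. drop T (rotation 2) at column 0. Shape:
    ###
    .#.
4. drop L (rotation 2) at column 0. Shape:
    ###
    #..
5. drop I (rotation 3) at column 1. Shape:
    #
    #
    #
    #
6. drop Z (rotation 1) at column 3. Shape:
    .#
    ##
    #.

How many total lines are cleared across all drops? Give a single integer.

Answer: 0

Derivation:
Drop 1: Z rot2 at col 1 lands with bottom-row=0; cleared 0 line(s) (total 0); column heights now [0 2 2 1 0], max=2
Drop 2: J rot2 at col 2 lands with bottom-row=1; cleared 0 line(s) (total 0); column heights now [0 2 3 3 3], max=3
Drop 3: T rot2 at col 0 lands with bottom-row=2; cleared 0 line(s) (total 0); column heights now [4 4 4 3 3], max=4
Drop 4: L rot2 at col 0 lands with bottom-row=4; cleared 0 line(s) (total 0); column heights now [6 6 6 3 3], max=6
Drop 5: I rot3 at col 1 lands with bottom-row=6; cleared 0 line(s) (total 0); column heights now [6 10 6 3 3], max=10
Drop 6: Z rot1 at col 3 lands with bottom-row=3; cleared 0 line(s) (total 0); column heights now [6 10 6 5 6], max=10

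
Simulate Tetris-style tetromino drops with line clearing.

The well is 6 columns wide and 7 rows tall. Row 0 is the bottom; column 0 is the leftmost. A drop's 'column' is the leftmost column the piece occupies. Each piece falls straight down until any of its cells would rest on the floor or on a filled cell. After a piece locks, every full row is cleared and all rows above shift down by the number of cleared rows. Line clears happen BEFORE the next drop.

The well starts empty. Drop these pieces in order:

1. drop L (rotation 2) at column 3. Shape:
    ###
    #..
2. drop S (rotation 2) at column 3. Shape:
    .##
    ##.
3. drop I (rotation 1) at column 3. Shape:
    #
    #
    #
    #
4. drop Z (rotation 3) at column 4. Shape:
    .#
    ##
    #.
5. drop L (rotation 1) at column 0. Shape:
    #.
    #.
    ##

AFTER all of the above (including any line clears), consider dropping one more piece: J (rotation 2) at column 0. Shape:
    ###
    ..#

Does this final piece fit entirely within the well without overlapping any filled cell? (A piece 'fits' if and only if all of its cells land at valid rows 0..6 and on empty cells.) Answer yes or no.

Answer: yes

Derivation:
Drop 1: L rot2 at col 3 lands with bottom-row=0; cleared 0 line(s) (total 0); column heights now [0 0 0 2 2 2], max=2
Drop 2: S rot2 at col 3 lands with bottom-row=2; cleared 0 line(s) (total 0); column heights now [0 0 0 3 4 4], max=4
Drop 3: I rot1 at col 3 lands with bottom-row=3; cleared 0 line(s) (total 0); column heights now [0 0 0 7 4 4], max=7
Drop 4: Z rot3 at col 4 lands with bottom-row=4; cleared 0 line(s) (total 0); column heights now [0 0 0 7 6 7], max=7
Drop 5: L rot1 at col 0 lands with bottom-row=0; cleared 0 line(s) (total 0); column heights now [3 1 0 7 6 7], max=7
Test piece J rot2 at col 0 (width 3): heights before test = [3 1 0 7 6 7]; fits = True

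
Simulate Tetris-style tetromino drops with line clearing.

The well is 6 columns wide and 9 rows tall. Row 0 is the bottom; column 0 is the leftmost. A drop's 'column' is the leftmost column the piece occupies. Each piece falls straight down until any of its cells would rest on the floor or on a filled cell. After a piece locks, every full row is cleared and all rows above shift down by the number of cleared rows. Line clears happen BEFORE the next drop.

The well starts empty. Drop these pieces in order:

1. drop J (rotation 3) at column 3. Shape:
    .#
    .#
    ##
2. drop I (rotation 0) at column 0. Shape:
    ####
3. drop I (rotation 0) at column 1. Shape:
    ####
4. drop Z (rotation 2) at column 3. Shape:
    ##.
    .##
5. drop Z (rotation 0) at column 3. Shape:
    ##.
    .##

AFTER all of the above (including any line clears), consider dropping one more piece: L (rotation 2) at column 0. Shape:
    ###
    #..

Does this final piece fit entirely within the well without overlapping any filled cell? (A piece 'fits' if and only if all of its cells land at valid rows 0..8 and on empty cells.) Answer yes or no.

Drop 1: J rot3 at col 3 lands with bottom-row=0; cleared 0 line(s) (total 0); column heights now [0 0 0 1 3 0], max=3
Drop 2: I rot0 at col 0 lands with bottom-row=1; cleared 0 line(s) (total 0); column heights now [2 2 2 2 3 0], max=3
Drop 3: I rot0 at col 1 lands with bottom-row=3; cleared 0 line(s) (total 0); column heights now [2 4 4 4 4 0], max=4
Drop 4: Z rot2 at col 3 lands with bottom-row=4; cleared 0 line(s) (total 0); column heights now [2 4 4 6 6 5], max=6
Drop 5: Z rot0 at col 3 lands with bottom-row=6; cleared 0 line(s) (total 0); column heights now [2 4 4 8 8 7], max=8
Test piece L rot2 at col 0 (width 3): heights before test = [2 4 4 8 8 7]; fits = True

Answer: yes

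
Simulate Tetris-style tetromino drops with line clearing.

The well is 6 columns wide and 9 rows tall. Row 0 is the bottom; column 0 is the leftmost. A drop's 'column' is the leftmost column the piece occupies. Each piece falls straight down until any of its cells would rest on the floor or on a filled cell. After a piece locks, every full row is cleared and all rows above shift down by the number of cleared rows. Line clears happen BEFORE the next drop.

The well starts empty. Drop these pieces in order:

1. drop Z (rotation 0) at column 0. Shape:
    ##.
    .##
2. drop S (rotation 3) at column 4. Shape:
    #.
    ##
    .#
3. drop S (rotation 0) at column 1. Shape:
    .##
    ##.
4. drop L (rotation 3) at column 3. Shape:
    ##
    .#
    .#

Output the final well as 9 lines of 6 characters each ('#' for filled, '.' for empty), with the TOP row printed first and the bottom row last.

Answer: ......
......
......
...##.
....#.
..###.
.##.#.
##..##
.##..#

Derivation:
Drop 1: Z rot0 at col 0 lands with bottom-row=0; cleared 0 line(s) (total 0); column heights now [2 2 1 0 0 0], max=2
Drop 2: S rot3 at col 4 lands with bottom-row=0; cleared 0 line(s) (total 0); column heights now [2 2 1 0 3 2], max=3
Drop 3: S rot0 at col 1 lands with bottom-row=2; cleared 0 line(s) (total 0); column heights now [2 3 4 4 3 2], max=4
Drop 4: L rot3 at col 3 lands with bottom-row=3; cleared 0 line(s) (total 0); column heights now [2 3 4 6 6 2], max=6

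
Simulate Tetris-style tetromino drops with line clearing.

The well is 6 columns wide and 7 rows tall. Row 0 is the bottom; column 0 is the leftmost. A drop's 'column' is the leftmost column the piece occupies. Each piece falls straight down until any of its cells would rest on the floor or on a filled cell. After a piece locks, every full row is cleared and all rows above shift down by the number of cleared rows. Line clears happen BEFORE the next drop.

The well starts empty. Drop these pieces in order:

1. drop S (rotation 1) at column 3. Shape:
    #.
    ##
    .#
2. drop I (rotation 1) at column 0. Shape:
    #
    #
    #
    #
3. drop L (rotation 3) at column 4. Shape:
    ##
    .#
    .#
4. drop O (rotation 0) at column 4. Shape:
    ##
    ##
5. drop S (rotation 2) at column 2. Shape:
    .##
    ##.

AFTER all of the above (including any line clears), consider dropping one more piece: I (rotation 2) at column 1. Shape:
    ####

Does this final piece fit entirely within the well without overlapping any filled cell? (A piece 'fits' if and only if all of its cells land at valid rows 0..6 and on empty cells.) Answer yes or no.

Answer: yes

Derivation:
Drop 1: S rot1 at col 3 lands with bottom-row=0; cleared 0 line(s) (total 0); column heights now [0 0 0 3 2 0], max=3
Drop 2: I rot1 at col 0 lands with bottom-row=0; cleared 0 line(s) (total 0); column heights now [4 0 0 3 2 0], max=4
Drop 3: L rot3 at col 4 lands with bottom-row=0; cleared 0 line(s) (total 0); column heights now [4 0 0 3 3 3], max=4
Drop 4: O rot0 at col 4 lands with bottom-row=3; cleared 0 line(s) (total 0); column heights now [4 0 0 3 5 5], max=5
Drop 5: S rot2 at col 2 lands with bottom-row=4; cleared 0 line(s) (total 0); column heights now [4 0 5 6 6 5], max=6
Test piece I rot2 at col 1 (width 4): heights before test = [4 0 5 6 6 5]; fits = True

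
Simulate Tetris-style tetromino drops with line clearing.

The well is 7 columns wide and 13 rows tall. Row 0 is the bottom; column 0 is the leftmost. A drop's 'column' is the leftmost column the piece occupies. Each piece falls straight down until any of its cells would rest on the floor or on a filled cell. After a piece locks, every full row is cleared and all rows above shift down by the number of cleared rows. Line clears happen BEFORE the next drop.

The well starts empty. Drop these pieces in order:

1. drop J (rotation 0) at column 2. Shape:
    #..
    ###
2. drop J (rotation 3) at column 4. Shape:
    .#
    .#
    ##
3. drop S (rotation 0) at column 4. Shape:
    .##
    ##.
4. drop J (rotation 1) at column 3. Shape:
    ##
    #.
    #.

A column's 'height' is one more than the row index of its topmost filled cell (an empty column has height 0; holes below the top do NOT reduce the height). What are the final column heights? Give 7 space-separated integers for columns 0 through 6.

Answer: 0 0 2 6 6 6 6

Derivation:
Drop 1: J rot0 at col 2 lands with bottom-row=0; cleared 0 line(s) (total 0); column heights now [0 0 2 1 1 0 0], max=2
Drop 2: J rot3 at col 4 lands with bottom-row=1; cleared 0 line(s) (total 0); column heights now [0 0 2 1 2 4 0], max=4
Drop 3: S rot0 at col 4 lands with bottom-row=4; cleared 0 line(s) (total 0); column heights now [0 0 2 1 5 6 6], max=6
Drop 4: J rot1 at col 3 lands with bottom-row=3; cleared 0 line(s) (total 0); column heights now [0 0 2 6 6 6 6], max=6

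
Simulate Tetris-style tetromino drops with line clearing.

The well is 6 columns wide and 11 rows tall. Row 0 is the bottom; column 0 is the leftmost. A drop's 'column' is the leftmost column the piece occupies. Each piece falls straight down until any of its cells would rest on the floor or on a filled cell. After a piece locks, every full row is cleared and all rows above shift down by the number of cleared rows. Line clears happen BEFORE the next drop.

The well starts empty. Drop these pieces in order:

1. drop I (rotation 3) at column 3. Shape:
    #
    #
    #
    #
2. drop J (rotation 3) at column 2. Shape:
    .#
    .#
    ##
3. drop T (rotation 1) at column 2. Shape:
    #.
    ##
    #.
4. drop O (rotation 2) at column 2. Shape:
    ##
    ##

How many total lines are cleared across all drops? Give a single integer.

Answer: 0

Derivation:
Drop 1: I rot3 at col 3 lands with bottom-row=0; cleared 0 line(s) (total 0); column heights now [0 0 0 4 0 0], max=4
Drop 2: J rot3 at col 2 lands with bottom-row=4; cleared 0 line(s) (total 0); column heights now [0 0 5 7 0 0], max=7
Drop 3: T rot1 at col 2 lands with bottom-row=6; cleared 0 line(s) (total 0); column heights now [0 0 9 8 0 0], max=9
Drop 4: O rot2 at col 2 lands with bottom-row=9; cleared 0 line(s) (total 0); column heights now [0 0 11 11 0 0], max=11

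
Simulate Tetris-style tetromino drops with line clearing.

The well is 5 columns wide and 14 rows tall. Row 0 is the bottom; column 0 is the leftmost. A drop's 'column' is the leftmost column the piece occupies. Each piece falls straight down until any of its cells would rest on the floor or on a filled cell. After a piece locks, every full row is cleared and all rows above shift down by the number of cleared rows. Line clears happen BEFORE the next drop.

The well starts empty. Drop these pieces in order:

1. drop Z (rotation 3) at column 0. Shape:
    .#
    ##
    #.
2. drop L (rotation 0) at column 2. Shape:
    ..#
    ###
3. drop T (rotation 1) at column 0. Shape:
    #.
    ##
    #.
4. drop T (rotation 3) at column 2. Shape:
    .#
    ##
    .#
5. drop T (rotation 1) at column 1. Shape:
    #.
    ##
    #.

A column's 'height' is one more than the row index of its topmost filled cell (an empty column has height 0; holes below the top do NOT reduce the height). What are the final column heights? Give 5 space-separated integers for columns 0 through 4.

Drop 1: Z rot3 at col 0 lands with bottom-row=0; cleared 0 line(s) (total 0); column heights now [2 3 0 0 0], max=3
Drop 2: L rot0 at col 2 lands with bottom-row=0; cleared 0 line(s) (total 0); column heights now [2 3 1 1 2], max=3
Drop 3: T rot1 at col 0 lands with bottom-row=2; cleared 0 line(s) (total 0); column heights now [5 4 1 1 2], max=5
Drop 4: T rot3 at col 2 lands with bottom-row=1; cleared 0 line(s) (total 0); column heights now [5 4 3 4 2], max=5
Drop 5: T rot1 at col 1 lands with bottom-row=4; cleared 0 line(s) (total 0); column heights now [5 7 6 4 2], max=7

Answer: 5 7 6 4 2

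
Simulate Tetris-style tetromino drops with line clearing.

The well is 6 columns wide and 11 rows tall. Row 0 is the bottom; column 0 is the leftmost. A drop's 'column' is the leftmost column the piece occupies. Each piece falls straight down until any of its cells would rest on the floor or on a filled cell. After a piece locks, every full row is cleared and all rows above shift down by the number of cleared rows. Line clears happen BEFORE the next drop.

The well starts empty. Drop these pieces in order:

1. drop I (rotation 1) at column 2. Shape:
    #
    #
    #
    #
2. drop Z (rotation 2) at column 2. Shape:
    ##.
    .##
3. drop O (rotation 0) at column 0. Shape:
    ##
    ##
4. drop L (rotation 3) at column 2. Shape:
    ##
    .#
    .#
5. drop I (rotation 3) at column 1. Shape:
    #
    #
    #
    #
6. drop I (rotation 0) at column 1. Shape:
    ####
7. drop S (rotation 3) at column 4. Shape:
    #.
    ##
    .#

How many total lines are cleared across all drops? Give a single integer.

Answer: 0

Derivation:
Drop 1: I rot1 at col 2 lands with bottom-row=0; cleared 0 line(s) (total 0); column heights now [0 0 4 0 0 0], max=4
Drop 2: Z rot2 at col 2 lands with bottom-row=3; cleared 0 line(s) (total 0); column heights now [0 0 5 5 4 0], max=5
Drop 3: O rot0 at col 0 lands with bottom-row=0; cleared 0 line(s) (total 0); column heights now [2 2 5 5 4 0], max=5
Drop 4: L rot3 at col 2 lands with bottom-row=5; cleared 0 line(s) (total 0); column heights now [2 2 8 8 4 0], max=8
Drop 5: I rot3 at col 1 lands with bottom-row=2; cleared 0 line(s) (total 0); column heights now [2 6 8 8 4 0], max=8
Drop 6: I rot0 at col 1 lands with bottom-row=8; cleared 0 line(s) (total 0); column heights now [2 9 9 9 9 0], max=9
Drop 7: S rot3 at col 4 lands with bottom-row=8; cleared 0 line(s) (total 0); column heights now [2 9 9 9 11 10], max=11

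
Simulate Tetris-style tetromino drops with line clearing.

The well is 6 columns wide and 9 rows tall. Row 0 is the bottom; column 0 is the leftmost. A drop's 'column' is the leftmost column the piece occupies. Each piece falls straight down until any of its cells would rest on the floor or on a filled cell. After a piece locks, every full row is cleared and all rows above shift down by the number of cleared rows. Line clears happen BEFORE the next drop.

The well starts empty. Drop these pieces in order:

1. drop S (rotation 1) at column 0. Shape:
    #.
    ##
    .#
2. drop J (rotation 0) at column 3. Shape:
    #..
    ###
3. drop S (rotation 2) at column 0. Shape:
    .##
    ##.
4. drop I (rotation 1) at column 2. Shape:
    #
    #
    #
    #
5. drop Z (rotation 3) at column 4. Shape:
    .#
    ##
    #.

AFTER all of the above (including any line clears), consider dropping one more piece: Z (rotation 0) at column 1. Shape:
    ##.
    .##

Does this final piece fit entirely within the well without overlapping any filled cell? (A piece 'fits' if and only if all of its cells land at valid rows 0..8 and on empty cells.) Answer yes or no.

Drop 1: S rot1 at col 0 lands with bottom-row=0; cleared 0 line(s) (total 0); column heights now [3 2 0 0 0 0], max=3
Drop 2: J rot0 at col 3 lands with bottom-row=0; cleared 0 line(s) (total 0); column heights now [3 2 0 2 1 1], max=3
Drop 3: S rot2 at col 0 lands with bottom-row=3; cleared 0 line(s) (total 0); column heights now [4 5 5 2 1 1], max=5
Drop 4: I rot1 at col 2 lands with bottom-row=5; cleared 0 line(s) (total 0); column heights now [4 5 9 2 1 1], max=9
Drop 5: Z rot3 at col 4 lands with bottom-row=1; cleared 0 line(s) (total 0); column heights now [4 5 9 2 3 4], max=9
Test piece Z rot0 at col 1 (width 3): heights before test = [4 5 9 2 3 4]; fits = False

Answer: no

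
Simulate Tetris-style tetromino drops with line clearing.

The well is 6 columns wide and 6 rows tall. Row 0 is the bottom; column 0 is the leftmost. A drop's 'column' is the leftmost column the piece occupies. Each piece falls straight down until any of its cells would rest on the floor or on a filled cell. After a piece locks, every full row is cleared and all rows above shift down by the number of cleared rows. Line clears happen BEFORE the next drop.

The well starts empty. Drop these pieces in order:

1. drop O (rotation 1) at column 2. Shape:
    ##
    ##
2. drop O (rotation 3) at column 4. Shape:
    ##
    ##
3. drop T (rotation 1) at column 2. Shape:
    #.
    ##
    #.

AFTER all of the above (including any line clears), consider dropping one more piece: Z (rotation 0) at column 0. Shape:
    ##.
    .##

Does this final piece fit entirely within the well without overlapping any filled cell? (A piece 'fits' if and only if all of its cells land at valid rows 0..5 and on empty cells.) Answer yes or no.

Drop 1: O rot1 at col 2 lands with bottom-row=0; cleared 0 line(s) (total 0); column heights now [0 0 2 2 0 0], max=2
Drop 2: O rot3 at col 4 lands with bottom-row=0; cleared 0 line(s) (total 0); column heights now [0 0 2 2 2 2], max=2
Drop 3: T rot1 at col 2 lands with bottom-row=2; cleared 0 line(s) (total 0); column heights now [0 0 5 4 2 2], max=5
Test piece Z rot0 at col 0 (width 3): heights before test = [0 0 5 4 2 2]; fits = False

Answer: no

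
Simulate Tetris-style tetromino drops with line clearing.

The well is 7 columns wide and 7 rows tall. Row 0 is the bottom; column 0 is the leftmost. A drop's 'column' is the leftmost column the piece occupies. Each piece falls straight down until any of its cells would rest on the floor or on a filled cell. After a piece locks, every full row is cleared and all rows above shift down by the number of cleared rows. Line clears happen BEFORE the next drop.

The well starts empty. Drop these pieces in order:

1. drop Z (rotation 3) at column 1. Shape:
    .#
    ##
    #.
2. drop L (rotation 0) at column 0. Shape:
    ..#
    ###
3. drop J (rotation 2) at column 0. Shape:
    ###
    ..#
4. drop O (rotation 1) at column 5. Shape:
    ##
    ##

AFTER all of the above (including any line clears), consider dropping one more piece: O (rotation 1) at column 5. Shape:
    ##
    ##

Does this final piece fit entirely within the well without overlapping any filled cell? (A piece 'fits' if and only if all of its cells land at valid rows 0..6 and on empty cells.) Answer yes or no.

Drop 1: Z rot3 at col 1 lands with bottom-row=0; cleared 0 line(s) (total 0); column heights now [0 2 3 0 0 0 0], max=3
Drop 2: L rot0 at col 0 lands with bottom-row=3; cleared 0 line(s) (total 0); column heights now [4 4 5 0 0 0 0], max=5
Drop 3: J rot2 at col 0 lands with bottom-row=5; cleared 0 line(s) (total 0); column heights now [7 7 7 0 0 0 0], max=7
Drop 4: O rot1 at col 5 lands with bottom-row=0; cleared 0 line(s) (total 0); column heights now [7 7 7 0 0 2 2], max=7
Test piece O rot1 at col 5 (width 2): heights before test = [7 7 7 0 0 2 2]; fits = True

Answer: yes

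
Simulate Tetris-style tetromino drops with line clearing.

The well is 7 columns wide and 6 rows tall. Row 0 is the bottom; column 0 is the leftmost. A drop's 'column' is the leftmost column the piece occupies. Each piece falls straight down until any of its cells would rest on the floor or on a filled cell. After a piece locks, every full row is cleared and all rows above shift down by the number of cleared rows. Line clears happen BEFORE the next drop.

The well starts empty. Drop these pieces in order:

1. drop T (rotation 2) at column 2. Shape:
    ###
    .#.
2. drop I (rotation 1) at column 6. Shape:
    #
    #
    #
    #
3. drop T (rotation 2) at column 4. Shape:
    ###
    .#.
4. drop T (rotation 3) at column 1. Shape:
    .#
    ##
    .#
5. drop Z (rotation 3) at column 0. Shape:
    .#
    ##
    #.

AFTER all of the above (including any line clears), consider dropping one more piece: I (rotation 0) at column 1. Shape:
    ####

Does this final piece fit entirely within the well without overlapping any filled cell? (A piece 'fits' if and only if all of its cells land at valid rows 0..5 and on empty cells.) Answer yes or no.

Answer: no

Derivation:
Drop 1: T rot2 at col 2 lands with bottom-row=0; cleared 0 line(s) (total 0); column heights now [0 0 2 2 2 0 0], max=2
Drop 2: I rot1 at col 6 lands with bottom-row=0; cleared 0 line(s) (total 0); column heights now [0 0 2 2 2 0 4], max=4
Drop 3: T rot2 at col 4 lands with bottom-row=3; cleared 0 line(s) (total 0); column heights now [0 0 2 2 5 5 5], max=5
Drop 4: T rot3 at col 1 lands with bottom-row=2; cleared 0 line(s) (total 0); column heights now [0 4 5 2 5 5 5], max=5
Drop 5: Z rot3 at col 0 lands with bottom-row=3; cleared 0 line(s) (total 0); column heights now [5 6 5 2 5 5 5], max=6
Test piece I rot0 at col 1 (width 4): heights before test = [5 6 5 2 5 5 5]; fits = False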